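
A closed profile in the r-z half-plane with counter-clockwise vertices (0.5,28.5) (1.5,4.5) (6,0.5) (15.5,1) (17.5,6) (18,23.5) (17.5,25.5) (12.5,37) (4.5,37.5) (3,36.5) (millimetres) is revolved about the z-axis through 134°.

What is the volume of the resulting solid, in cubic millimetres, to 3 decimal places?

Volume = 11795.344 mm³

Profile (r,z), 10 vertices: (0.5,28.5) (1.5,4.5) (6,0.5) (15.5,1) (17.5,6) (18,23.5) (17.5,25.5) (12.5,37) (4.5,37.5) (3,36.5)
edge 0: (0.5,28.5)→(1.5,4.5)  cross = 0.5·4.5 − 1.5·28.5 = -40.5000; (r_i+r_j)·cross = 2·-40.5000 = -81.0000
edge 1: (1.5,4.5)→(6,0.5)  cross = 1.5·0.5 − 6·4.5 = -26.2500; (r_i+r_j)·cross = 7.5·-26.2500 = -196.8750
edge 2: (6,0.5)→(15.5,1)  cross = 6·1 − 15.5·0.5 = -1.7500; (r_i+r_j)·cross = 21.5·-1.7500 = -37.6250
edge 3: (15.5,1)→(17.5,6)  cross = 15.5·6 − 17.5·1 = 75.5000; (r_i+r_j)·cross = 33·75.5000 = 2491.5000
edge 4: (17.5,6)→(18,23.5)  cross = 17.5·23.5 − 18·6 = 303.2500; (r_i+r_j)·cross = 35.5·303.2500 = 10765.3750
edge 5: (18,23.5)→(17.5,25.5)  cross = 18·25.5 − 17.5·23.5 = 47.7500; (r_i+r_j)·cross = 35.5·47.7500 = 1695.1250
edge 6: (17.5,25.5)→(12.5,37)  cross = 17.5·37 − 12.5·25.5 = 328.7500; (r_i+r_j)·cross = 30·328.7500 = 9862.5000
edge 7: (12.5,37)→(4.5,37.5)  cross = 12.5·37.5 − 4.5·37 = 302.2500; (r_i+r_j)·cross = 17·302.2500 = 5138.2500
edge 8: (4.5,37.5)→(3,36.5)  cross = 4.5·36.5 − 3·37.5 = 51.7500; (r_i+r_j)·cross = 7.5·51.7500 = 388.1250
edge 9: (3,36.5)→(0.5,28.5)  cross = 3·28.5 − 0.5·36.5 = 67.2500; (r_i+r_j)·cross = 3.5·67.2500 = 235.3750
Σcross = 1108.0000 → A = |Σcross|/2 = 554.0000 mm²
Σ(r_i+r_j)·cross = 30260.7500 → first moment M = |Σ|/6 = 5043.4583
R_c = M/A = 5043.4583/554.0000 = 9.1037 mm
θ = 134° = 2.338741 rad
V = θ·R_c·A = 2.338741·9.1037·554.0000 = 11795.344 mm³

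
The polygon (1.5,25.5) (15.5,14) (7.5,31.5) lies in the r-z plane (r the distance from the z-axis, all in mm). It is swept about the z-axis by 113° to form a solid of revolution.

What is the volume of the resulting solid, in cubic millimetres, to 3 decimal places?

Profile (r,z), 3 vertices: (1.5,25.5) (15.5,14) (7.5,31.5)
edge 0: (1.5,25.5)→(15.5,14)  cross = 1.5·14 − 15.5·25.5 = -374.2500; (r_i+r_j)·cross = 17·-374.2500 = -6362.2500
edge 1: (15.5,14)→(7.5,31.5)  cross = 15.5·31.5 − 7.5·14 = 383.2500; (r_i+r_j)·cross = 23·383.2500 = 8814.7500
edge 2: (7.5,31.5)→(1.5,25.5)  cross = 7.5·25.5 − 1.5·31.5 = 144.0000; (r_i+r_j)·cross = 9·144.0000 = 1296.0000
Σcross = 153.0000 → A = |Σcross|/2 = 76.5000 mm²
Σ(r_i+r_j)·cross = 3748.5000 → first moment M = |Σ|/6 = 624.7500
R_c = M/A = 624.7500/76.5000 = 8.1667 mm
θ = 113° = 1.972222 rad
V = θ·R_c·A = 1.972222·8.1667·76.5000 = 1232.146 mm³

Volume = 1232.146 mm³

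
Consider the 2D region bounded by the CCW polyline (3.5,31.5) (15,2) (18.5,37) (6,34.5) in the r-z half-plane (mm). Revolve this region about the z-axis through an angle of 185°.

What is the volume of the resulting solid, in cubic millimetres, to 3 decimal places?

Profile (r,z), 4 vertices: (3.5,31.5) (15,2) (18.5,37) (6,34.5)
edge 0: (3.5,31.5)→(15,2)  cross = 3.5·2 − 15·31.5 = -465.5000; (r_i+r_j)·cross = 18.5·-465.5000 = -8611.7500
edge 1: (15,2)→(18.5,37)  cross = 15·37 − 18.5·2 = 518.0000; (r_i+r_j)·cross = 33.5·518.0000 = 17353.0000
edge 2: (18.5,37)→(6,34.5)  cross = 18.5·34.5 − 6·37 = 416.2500; (r_i+r_j)·cross = 24.5·416.2500 = 10198.1250
edge 3: (6,34.5)→(3.5,31.5)  cross = 6·31.5 − 3.5·34.5 = 68.2500; (r_i+r_j)·cross = 9.5·68.2500 = 648.3750
Σcross = 537.0000 → A = |Σcross|/2 = 268.5000 mm²
Σ(r_i+r_j)·cross = 19587.7500 → first moment M = |Σ|/6 = 3264.6250
R_c = M/A = 3264.6250/268.5000 = 12.1588 mm
θ = 185° = 3.228859 rad
V = θ·R_c·A = 3.228859·12.1588·268.5000 = 10541.014 mm³

Volume = 10541.014 mm³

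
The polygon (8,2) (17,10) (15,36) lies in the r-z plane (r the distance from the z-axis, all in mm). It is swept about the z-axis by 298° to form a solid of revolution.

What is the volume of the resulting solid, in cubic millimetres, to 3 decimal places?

Profile (r,z), 3 vertices: (8,2) (17,10) (15,36)
edge 0: (8,2)→(17,10)  cross = 8·10 − 17·2 = 46.0000; (r_i+r_j)·cross = 25·46.0000 = 1150.0000
edge 1: (17,10)→(15,36)  cross = 17·36 − 15·10 = 462.0000; (r_i+r_j)·cross = 32·462.0000 = 14784.0000
edge 2: (15,36)→(8,2)  cross = 15·2 − 8·36 = -258.0000; (r_i+r_j)·cross = 23·-258.0000 = -5934.0000
Σcross = 250.0000 → A = |Σcross|/2 = 125.0000 mm²
Σ(r_i+r_j)·cross = 10000.0000 → first moment M = |Σ|/6 = 1666.6667
R_c = M/A = 1666.6667/125.0000 = 13.3333 mm
θ = 298° = 5.201081 rad
V = θ·R_c·A = 5.201081·13.3333·125.0000 = 8668.469 mm³

Volume = 8668.469 mm³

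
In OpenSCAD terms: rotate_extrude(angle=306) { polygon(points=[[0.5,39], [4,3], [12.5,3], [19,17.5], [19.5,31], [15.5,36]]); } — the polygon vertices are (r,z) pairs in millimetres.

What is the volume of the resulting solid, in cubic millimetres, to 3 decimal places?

Volume = 27285.675 mm³

Profile (r,z), 6 vertices: (0.5,39) (4,3) (12.5,3) (19,17.5) (19.5,31) (15.5,36)
edge 0: (0.5,39)→(4,3)  cross = 0.5·3 − 4·39 = -154.5000; (r_i+r_j)·cross = 4.5·-154.5000 = -695.2500
edge 1: (4,3)→(12.5,3)  cross = 4·3 − 12.5·3 = -25.5000; (r_i+r_j)·cross = 16.5·-25.5000 = -420.7500
edge 2: (12.5,3)→(19,17.5)  cross = 12.5·17.5 − 19·3 = 161.7500; (r_i+r_j)·cross = 31.5·161.7500 = 5095.1250
edge 3: (19,17.5)→(19.5,31)  cross = 19·31 − 19.5·17.5 = 247.7500; (r_i+r_j)·cross = 38.5·247.7500 = 9538.3750
edge 4: (19.5,31)→(15.5,36)  cross = 19.5·36 − 15.5·31 = 221.5000; (r_i+r_j)·cross = 35·221.5000 = 7752.5000
edge 5: (15.5,36)→(0.5,39)  cross = 15.5·39 − 0.5·36 = 586.5000; (r_i+r_j)·cross = 16·586.5000 = 9384.0000
Σcross = 1037.5000 → A = |Σcross|/2 = 518.7500 mm²
Σ(r_i+r_j)·cross = 30654.0000 → first moment M = |Σ|/6 = 5109.0000
R_c = M/A = 5109.0000/518.7500 = 9.8487 mm
θ = 306° = 5.340708 rad
V = θ·R_c·A = 5.340708·9.8487·518.7500 = 27285.675 mm³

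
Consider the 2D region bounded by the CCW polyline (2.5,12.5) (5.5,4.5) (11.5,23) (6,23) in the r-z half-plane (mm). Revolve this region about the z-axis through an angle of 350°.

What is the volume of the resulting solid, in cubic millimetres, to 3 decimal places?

Profile (r,z), 4 vertices: (2.5,12.5) (5.5,4.5) (11.5,23) (6,23)
edge 0: (2.5,12.5)→(5.5,4.5)  cross = 2.5·4.5 − 5.5·12.5 = -57.5000; (r_i+r_j)·cross = 8·-57.5000 = -460.0000
edge 1: (5.5,4.5)→(11.5,23)  cross = 5.5·23 − 11.5·4.5 = 74.7500; (r_i+r_j)·cross = 17·74.7500 = 1270.7500
edge 2: (11.5,23)→(6,23)  cross = 11.5·23 − 6·23 = 126.5000; (r_i+r_j)·cross = 17.5·126.5000 = 2213.7500
edge 3: (6,23)→(2.5,12.5)  cross = 6·12.5 − 2.5·23 = 17.5000; (r_i+r_j)·cross = 8.5·17.5000 = 148.7500
Σcross = 161.2500 → A = |Σcross|/2 = 80.6250 mm²
Σ(r_i+r_j)·cross = 3173.2500 → first moment M = |Σ|/6 = 528.8750
R_c = M/A = 528.8750/80.6250 = 6.5597 mm
θ = 350° = 6.108652 rad
V = θ·R_c·A = 6.108652·6.5597·80.6250 = 3230.714 mm³

Volume = 3230.714 mm³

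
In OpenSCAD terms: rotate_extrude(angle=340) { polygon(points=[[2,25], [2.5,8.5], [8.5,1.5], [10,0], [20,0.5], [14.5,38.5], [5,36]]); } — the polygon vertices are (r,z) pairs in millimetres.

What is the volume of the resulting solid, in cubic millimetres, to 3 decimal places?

Profile (r,z), 7 vertices: (2,25) (2.5,8.5) (8.5,1.5) (10,0) (20,0.5) (14.5,38.5) (5,36)
edge 0: (2,25)→(2.5,8.5)  cross = 2·8.5 − 2.5·25 = -45.5000; (r_i+r_j)·cross = 4.5·-45.5000 = -204.7500
edge 1: (2.5,8.5)→(8.5,1.5)  cross = 2.5·1.5 − 8.5·8.5 = -68.5000; (r_i+r_j)·cross = 11·-68.5000 = -753.5000
edge 2: (8.5,1.5)→(10,0)  cross = 8.5·0 − 10·1.5 = -15.0000; (r_i+r_j)·cross = 18.5·-15.0000 = -277.5000
edge 3: (10,0)→(20,0.5)  cross = 10·0.5 − 20·0 = 5.0000; (r_i+r_j)·cross = 30·5.0000 = 150.0000
edge 4: (20,0.5)→(14.5,38.5)  cross = 20·38.5 − 14.5·0.5 = 762.7500; (r_i+r_j)·cross = 34.5·762.7500 = 26314.8750
edge 5: (14.5,38.5)→(5,36)  cross = 14.5·36 − 5·38.5 = 329.5000; (r_i+r_j)·cross = 19.5·329.5000 = 6425.2500
edge 6: (5,36)→(2,25)  cross = 5·25 − 2·36 = 53.0000; (r_i+r_j)·cross = 7·53.0000 = 371.0000
Σcross = 1021.2500 → A = |Σcross|/2 = 510.6250 mm²
Σ(r_i+r_j)·cross = 32025.3750 → first moment M = |Σ|/6 = 5337.5625
R_c = M/A = 5337.5625/510.6250 = 10.4530 mm
θ = 340° = 5.934119 rad
V = θ·R_c·A = 5.934119·10.4530·510.6250 = 31673.733 mm³

Volume = 31673.733 mm³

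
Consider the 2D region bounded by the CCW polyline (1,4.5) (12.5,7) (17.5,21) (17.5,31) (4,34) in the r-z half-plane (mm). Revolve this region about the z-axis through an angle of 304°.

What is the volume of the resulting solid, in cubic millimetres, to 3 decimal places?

Profile (r,z), 5 vertices: (1,4.5) (12.5,7) (17.5,21) (17.5,31) (4,34)
edge 0: (1,4.5)→(12.5,7)  cross = 1·7 − 12.5·4.5 = -49.2500; (r_i+r_j)·cross = 13.5·-49.2500 = -664.8750
edge 1: (12.5,7)→(17.5,21)  cross = 12.5·21 − 17.5·7 = 140.0000; (r_i+r_j)·cross = 30·140.0000 = 4200.0000
edge 2: (17.5,21)→(17.5,31)  cross = 17.5·31 − 17.5·21 = 175.0000; (r_i+r_j)·cross = 35·175.0000 = 6125.0000
edge 3: (17.5,31)→(4,34)  cross = 17.5·34 − 4·31 = 471.0000; (r_i+r_j)·cross = 21.5·471.0000 = 10126.5000
edge 4: (4,34)→(1,4.5)  cross = 4·4.5 − 1·34 = -16.0000; (r_i+r_j)·cross = 5·-16.0000 = -80.0000
Σcross = 720.7500 → A = |Σcross|/2 = 360.3750 mm²
Σ(r_i+r_j)·cross = 19706.6250 → first moment M = |Σ|/6 = 3284.4375
R_c = M/A = 3284.4375/360.3750 = 9.1139 mm
θ = 304° = 5.305801 rad
V = θ·R_c·A = 5.305801·9.1139·360.3750 = 17426.572 mm³

Volume = 17426.572 mm³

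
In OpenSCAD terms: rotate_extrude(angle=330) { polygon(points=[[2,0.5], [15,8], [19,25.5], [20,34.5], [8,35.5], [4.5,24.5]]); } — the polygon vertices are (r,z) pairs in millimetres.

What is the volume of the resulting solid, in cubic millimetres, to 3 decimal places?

Profile (r,z), 6 vertices: (2,0.5) (15,8) (19,25.5) (20,34.5) (8,35.5) (4.5,24.5)
edge 0: (2,0.5)→(15,8)  cross = 2·8 − 15·0.5 = 8.5000; (r_i+r_j)·cross = 17·8.5000 = 144.5000
edge 1: (15,8)→(19,25.5)  cross = 15·25.5 − 19·8 = 230.5000; (r_i+r_j)·cross = 34·230.5000 = 7837.0000
edge 2: (19,25.5)→(20,34.5)  cross = 19·34.5 − 20·25.5 = 145.5000; (r_i+r_j)·cross = 39·145.5000 = 5674.5000
edge 3: (20,34.5)→(8,35.5)  cross = 20·35.5 − 8·34.5 = 434.0000; (r_i+r_j)·cross = 28·434.0000 = 12152.0000
edge 4: (8,35.5)→(4.5,24.5)  cross = 8·24.5 − 4.5·35.5 = 36.2500; (r_i+r_j)·cross = 12.5·36.2500 = 453.1250
edge 5: (4.5,24.5)→(2,0.5)  cross = 4.5·0.5 − 2·24.5 = -46.7500; (r_i+r_j)·cross = 6.5·-46.7500 = -303.8750
Σcross = 808.0000 → A = |Σcross|/2 = 404.0000 mm²
Σ(r_i+r_j)·cross = 25957.2500 → first moment M = |Σ|/6 = 4326.2083
R_c = M/A = 4326.2083/404.0000 = 10.7084 mm
θ = 330° = 5.759587 rad
V = θ·R_c·A = 5.759587·10.7084·404.0000 = 24917.171 mm³

Volume = 24917.171 mm³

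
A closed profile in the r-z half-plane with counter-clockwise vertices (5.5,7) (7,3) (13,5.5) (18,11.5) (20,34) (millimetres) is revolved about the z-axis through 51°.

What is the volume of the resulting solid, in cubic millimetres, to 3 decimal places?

Profile (r,z), 5 vertices: (5.5,7) (7,3) (13,5.5) (18,11.5) (20,34)
edge 0: (5.5,7)→(7,3)  cross = 5.5·3 − 7·7 = -32.5000; (r_i+r_j)·cross = 12.5·-32.5000 = -406.2500
edge 1: (7,3)→(13,5.5)  cross = 7·5.5 − 13·3 = -0.5000; (r_i+r_j)·cross = 20·-0.5000 = -10.0000
edge 2: (13,5.5)→(18,11.5)  cross = 13·11.5 − 18·5.5 = 50.5000; (r_i+r_j)·cross = 31·50.5000 = 1565.5000
edge 3: (18,11.5)→(20,34)  cross = 18·34 − 20·11.5 = 382.0000; (r_i+r_j)·cross = 38·382.0000 = 14516.0000
edge 4: (20,34)→(5.5,7)  cross = 20·7 − 5.5·34 = -47.0000; (r_i+r_j)·cross = 25.5·-47.0000 = -1198.5000
Σcross = 352.5000 → A = |Σcross|/2 = 176.2500 mm²
Σ(r_i+r_j)·cross = 14466.7500 → first moment M = |Σ|/6 = 2411.1250
R_c = M/A = 2411.1250/176.2500 = 13.6801 mm
θ = 51° = 0.890118 rad
V = θ·R_c·A = 0.890118·13.6801·176.2500 = 2146.186 mm³

Volume = 2146.186 mm³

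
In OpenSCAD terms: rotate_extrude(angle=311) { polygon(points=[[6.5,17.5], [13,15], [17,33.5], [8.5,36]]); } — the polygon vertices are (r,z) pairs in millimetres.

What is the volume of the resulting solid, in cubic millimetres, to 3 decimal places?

Profile (r,z), 4 vertices: (6.5,17.5) (13,15) (17,33.5) (8.5,36)
edge 0: (6.5,17.5)→(13,15)  cross = 6.5·15 − 13·17.5 = -130.0000; (r_i+r_j)·cross = 19.5·-130.0000 = -2535.0000
edge 1: (13,15)→(17,33.5)  cross = 13·33.5 − 17·15 = 180.5000; (r_i+r_j)·cross = 30·180.5000 = 5415.0000
edge 2: (17,33.5)→(8.5,36)  cross = 17·36 − 8.5·33.5 = 327.2500; (r_i+r_j)·cross = 25.5·327.2500 = 8344.8750
edge 3: (8.5,36)→(6.5,17.5)  cross = 8.5·17.5 − 6.5·36 = -85.2500; (r_i+r_j)·cross = 15·-85.2500 = -1278.7500
Σcross = 292.5000 → A = |Σcross|/2 = 146.2500 mm²
Σ(r_i+r_j)·cross = 9946.1250 → first moment M = |Σ|/6 = 1657.6875
R_c = M/A = 1657.6875/146.2500 = 11.3346 mm
θ = 311° = 5.427974 rad
V = θ·R_c·A = 5.427974·11.3346·146.2500 = 8997.885 mm³

Volume = 8997.885 mm³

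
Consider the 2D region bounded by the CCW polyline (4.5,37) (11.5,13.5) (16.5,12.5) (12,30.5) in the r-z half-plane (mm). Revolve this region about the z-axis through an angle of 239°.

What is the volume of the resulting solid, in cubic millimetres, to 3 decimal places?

Profile (r,z), 4 vertices: (4.5,37) (11.5,13.5) (16.5,12.5) (12,30.5)
edge 0: (4.5,37)→(11.5,13.5)  cross = 4.5·13.5 − 11.5·37 = -364.7500; (r_i+r_j)·cross = 16·-364.7500 = -5836.0000
edge 1: (11.5,13.5)→(16.5,12.5)  cross = 11.5·12.5 − 16.5·13.5 = -79.0000; (r_i+r_j)·cross = 28·-79.0000 = -2212.0000
edge 2: (16.5,12.5)→(12,30.5)  cross = 16.5·30.5 − 12·12.5 = 353.2500; (r_i+r_j)·cross = 28.5·353.2500 = 10067.6250
edge 3: (12,30.5)→(4.5,37)  cross = 12·37 − 4.5·30.5 = 306.7500; (r_i+r_j)·cross = 16.5·306.7500 = 5061.3750
Σcross = 216.2500 → A = |Σcross|/2 = 108.1250 mm²
Σ(r_i+r_j)·cross = 7081.0000 → first moment M = |Σ|/6 = 1180.1667
R_c = M/A = 1180.1667/108.1250 = 10.9148 mm
θ = 239° = 4.171337 rad
V = θ·R_c·A = 4.171337·10.9148·108.1250 = 4922.873 mm³

Volume = 4922.873 mm³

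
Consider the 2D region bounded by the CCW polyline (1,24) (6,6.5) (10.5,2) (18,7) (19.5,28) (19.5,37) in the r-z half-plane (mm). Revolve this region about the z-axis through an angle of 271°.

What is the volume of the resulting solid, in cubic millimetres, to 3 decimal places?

Profile (r,z), 6 vertices: (1,24) (6,6.5) (10.5,2) (18,7) (19.5,28) (19.5,37)
edge 0: (1,24)→(6,6.5)  cross = 1·6.5 − 6·24 = -137.5000; (r_i+r_j)·cross = 7·-137.5000 = -962.5000
edge 1: (6,6.5)→(10.5,2)  cross = 6·2 − 10.5·6.5 = -56.2500; (r_i+r_j)·cross = 16.5·-56.2500 = -928.1250
edge 2: (10.5,2)→(18,7)  cross = 10.5·7 − 18·2 = 37.5000; (r_i+r_j)·cross = 28.5·37.5000 = 1068.7500
edge 3: (18,7)→(19.5,28)  cross = 18·28 − 19.5·7 = 367.5000; (r_i+r_j)·cross = 37.5·367.5000 = 13781.2500
edge 4: (19.5,28)→(19.5,37)  cross = 19.5·37 − 19.5·28 = 175.5000; (r_i+r_j)·cross = 39·175.5000 = 6844.5000
edge 5: (19.5,37)→(1,24)  cross = 19.5·24 − 1·37 = 431.0000; (r_i+r_j)·cross = 20.5·431.0000 = 8835.5000
Σcross = 817.7500 → A = |Σcross|/2 = 408.8750 mm²
Σ(r_i+r_j)·cross = 28639.3750 → first moment M = |Σ|/6 = 4773.2292
R_c = M/A = 4773.2292/408.8750 = 11.6741 mm
θ = 271° = 4.729842 rad
V = θ·R_c·A = 4.729842·11.6741·408.8750 = 22576.621 mm³

Volume = 22576.621 mm³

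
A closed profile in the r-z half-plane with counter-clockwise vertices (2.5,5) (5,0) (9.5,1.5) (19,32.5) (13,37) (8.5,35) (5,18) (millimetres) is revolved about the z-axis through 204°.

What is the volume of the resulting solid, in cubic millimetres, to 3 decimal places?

Profile (r,z), 7 vertices: (2.5,5) (5,0) (9.5,1.5) (19,32.5) (13,37) (8.5,35) (5,18)
edge 0: (2.5,5)→(5,0)  cross = 2.5·0 − 5·5 = -25.0000; (r_i+r_j)·cross = 7.5·-25.0000 = -187.5000
edge 1: (5,0)→(9.5,1.5)  cross = 5·1.5 − 9.5·0 = 7.5000; (r_i+r_j)·cross = 14.5·7.5000 = 108.7500
edge 2: (9.5,1.5)→(19,32.5)  cross = 9.5·32.5 − 19·1.5 = 280.2500; (r_i+r_j)·cross = 28.5·280.2500 = 7987.1250
edge 3: (19,32.5)→(13,37)  cross = 19·37 − 13·32.5 = 280.5000; (r_i+r_j)·cross = 32·280.5000 = 8976.0000
edge 4: (13,37)→(8.5,35)  cross = 13·35 − 8.5·37 = 140.5000; (r_i+r_j)·cross = 21.5·140.5000 = 3020.7500
edge 5: (8.5,35)→(5,18)  cross = 8.5·18 − 5·35 = -22.0000; (r_i+r_j)·cross = 13.5·-22.0000 = -297.0000
edge 6: (5,18)→(2.5,5)  cross = 5·5 − 2.5·18 = -20.0000; (r_i+r_j)·cross = 7.5·-20.0000 = -150.0000
Σcross = 641.7500 → A = |Σcross|/2 = 320.8750 mm²
Σ(r_i+r_j)·cross = 19458.1250 → first moment M = |Σ|/6 = 3243.0208
R_c = M/A = 3243.0208/320.8750 = 10.1068 mm
θ = 204° = 3.560472 rad
V = θ·R_c·A = 3.560472·10.1068·320.8750 = 11546.684 mm³

Volume = 11546.684 mm³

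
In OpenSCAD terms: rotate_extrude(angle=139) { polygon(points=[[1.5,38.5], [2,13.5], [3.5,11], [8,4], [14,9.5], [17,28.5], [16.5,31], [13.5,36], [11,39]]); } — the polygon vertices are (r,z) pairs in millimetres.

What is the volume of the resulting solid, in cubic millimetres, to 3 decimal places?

Volume = 8709.317 mm³

Profile (r,z), 9 vertices: (1.5,38.5) (2,13.5) (3.5,11) (8,4) (14,9.5) (17,28.5) (16.5,31) (13.5,36) (11,39)
edge 0: (1.5,38.5)→(2,13.5)  cross = 1.5·13.5 − 2·38.5 = -56.7500; (r_i+r_j)·cross = 3.5·-56.7500 = -198.6250
edge 1: (2,13.5)→(3.5,11)  cross = 2·11 − 3.5·13.5 = -25.2500; (r_i+r_j)·cross = 5.5·-25.2500 = -138.8750
edge 2: (3.5,11)→(8,4)  cross = 3.5·4 − 8·11 = -74.0000; (r_i+r_j)·cross = 11.5·-74.0000 = -851.0000
edge 3: (8,4)→(14,9.5)  cross = 8·9.5 − 14·4 = 20.0000; (r_i+r_j)·cross = 22·20.0000 = 440.0000
edge 4: (14,9.5)→(17,28.5)  cross = 14·28.5 − 17·9.5 = 237.5000; (r_i+r_j)·cross = 31·237.5000 = 7362.5000
edge 5: (17,28.5)→(16.5,31)  cross = 17·31 − 16.5·28.5 = 56.7500; (r_i+r_j)·cross = 33.5·56.7500 = 1901.1250
edge 6: (16.5,31)→(13.5,36)  cross = 16.5·36 − 13.5·31 = 175.5000; (r_i+r_j)·cross = 30·175.5000 = 5265.0000
edge 7: (13.5,36)→(11,39)  cross = 13.5·39 − 11·36 = 130.5000; (r_i+r_j)·cross = 24.5·130.5000 = 3197.2500
edge 8: (11,39)→(1.5,38.5)  cross = 11·38.5 − 1.5·39 = 365.0000; (r_i+r_j)·cross = 12.5·365.0000 = 4562.5000
Σcross = 829.2500 → A = |Σcross|/2 = 414.6250 mm²
Σ(r_i+r_j)·cross = 21539.8750 → first moment M = |Σ|/6 = 3589.9792
R_c = M/A = 3589.9792/414.6250 = 8.6584 mm
θ = 139° = 2.426008 rad
V = θ·R_c·A = 2.426008·8.6584·414.6250 = 8709.317 mm³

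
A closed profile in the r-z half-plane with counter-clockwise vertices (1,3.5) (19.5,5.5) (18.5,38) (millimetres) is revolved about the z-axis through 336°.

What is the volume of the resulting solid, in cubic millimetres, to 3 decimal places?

Volume = 22994.678 mm³

Profile (r,z), 3 vertices: (1,3.5) (19.5,5.5) (18.5,38)
edge 0: (1,3.5)→(19.5,5.5)  cross = 1·5.5 − 19.5·3.5 = -62.7500; (r_i+r_j)·cross = 20.5·-62.7500 = -1286.3750
edge 1: (19.5,5.5)→(18.5,38)  cross = 19.5·38 − 18.5·5.5 = 639.2500; (r_i+r_j)·cross = 38·639.2500 = 24291.5000
edge 2: (18.5,38)→(1,3.5)  cross = 18.5·3.5 − 1·38 = 26.7500; (r_i+r_j)·cross = 19.5·26.7500 = 521.6250
Σcross = 603.2500 → A = |Σcross|/2 = 301.6250 mm²
Σ(r_i+r_j)·cross = 23526.7500 → first moment M = |Σ|/6 = 3921.1250
R_c = M/A = 3921.1250/301.6250 = 13.0000 mm
θ = 336° = 5.864306 rad
V = θ·R_c·A = 5.864306·13.0000·301.6250 = 22994.678 mm³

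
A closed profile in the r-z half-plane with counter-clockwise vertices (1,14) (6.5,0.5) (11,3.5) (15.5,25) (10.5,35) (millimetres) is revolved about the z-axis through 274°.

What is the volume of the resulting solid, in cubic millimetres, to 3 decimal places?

Volume = 11191.150 mm³

Profile (r,z), 5 vertices: (1,14) (6.5,0.5) (11,3.5) (15.5,25) (10.5,35)
edge 0: (1,14)→(6.5,0.5)  cross = 1·0.5 − 6.5·14 = -90.5000; (r_i+r_j)·cross = 7.5·-90.5000 = -678.7500
edge 1: (6.5,0.5)→(11,3.5)  cross = 6.5·3.5 − 11·0.5 = 17.2500; (r_i+r_j)·cross = 17.5·17.2500 = 301.8750
edge 2: (11,3.5)→(15.5,25)  cross = 11·25 − 15.5·3.5 = 220.7500; (r_i+r_j)·cross = 26.5·220.7500 = 5849.8750
edge 3: (15.5,25)→(10.5,35)  cross = 15.5·35 − 10.5·25 = 280.0000; (r_i+r_j)·cross = 26·280.0000 = 7280.0000
edge 4: (10.5,35)→(1,14)  cross = 10.5·14 − 1·35 = 112.0000; (r_i+r_j)·cross = 11.5·112.0000 = 1288.0000
Σcross = 539.5000 → A = |Σcross|/2 = 269.7500 mm²
Σ(r_i+r_j)·cross = 14041.0000 → first moment M = |Σ|/6 = 2340.1667
R_c = M/A = 2340.1667/269.7500 = 8.6753 mm
θ = 274° = 4.782202 rad
V = θ·R_c·A = 4.782202·8.6753·269.7500 = 11191.150 mm³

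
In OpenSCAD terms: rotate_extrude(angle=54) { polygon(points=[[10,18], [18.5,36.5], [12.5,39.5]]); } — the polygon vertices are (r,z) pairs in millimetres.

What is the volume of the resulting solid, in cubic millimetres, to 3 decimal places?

Profile (r,z), 3 vertices: (10,18) (18.5,36.5) (12.5,39.5)
edge 0: (10,18)→(18.5,36.5)  cross = 10·36.5 − 18.5·18 = 32.0000; (r_i+r_j)·cross = 28.5·32.0000 = 912.0000
edge 1: (18.5,36.5)→(12.5,39.5)  cross = 18.5·39.5 − 12.5·36.5 = 274.5000; (r_i+r_j)·cross = 31·274.5000 = 8509.5000
edge 2: (12.5,39.5)→(10,18)  cross = 12.5·18 − 10·39.5 = -170.0000; (r_i+r_j)·cross = 22.5·-170.0000 = -3825.0000
Σcross = 136.5000 → A = |Σcross|/2 = 68.2500 mm²
Σ(r_i+r_j)·cross = 5596.5000 → first moment M = |Σ|/6 = 932.7500
R_c = M/A = 932.7500/68.2500 = 13.6667 mm
θ = 54° = 0.942478 rad
V = θ·R_c·A = 0.942478·13.6667·68.2500 = 879.096 mm³

Volume = 879.096 mm³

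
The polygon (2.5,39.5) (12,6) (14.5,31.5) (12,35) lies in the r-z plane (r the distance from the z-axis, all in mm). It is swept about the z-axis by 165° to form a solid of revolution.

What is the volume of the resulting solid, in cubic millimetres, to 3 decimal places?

Volume = 4843.812 mm³

Profile (r,z), 4 vertices: (2.5,39.5) (12,6) (14.5,31.5) (12,35)
edge 0: (2.5,39.5)→(12,6)  cross = 2.5·6 − 12·39.5 = -459.0000; (r_i+r_j)·cross = 14.5·-459.0000 = -6655.5000
edge 1: (12,6)→(14.5,31.5)  cross = 12·31.5 − 14.5·6 = 291.0000; (r_i+r_j)·cross = 26.5·291.0000 = 7711.5000
edge 2: (14.5,31.5)→(12,35)  cross = 14.5·35 − 12·31.5 = 129.5000; (r_i+r_j)·cross = 26.5·129.5000 = 3431.7500
edge 3: (12,35)→(2.5,39.5)  cross = 12·39.5 − 2.5·35 = 386.5000; (r_i+r_j)·cross = 14.5·386.5000 = 5604.2500
Σcross = 348.0000 → A = |Σcross|/2 = 174.0000 mm²
Σ(r_i+r_j)·cross = 10092.0000 → first moment M = |Σ|/6 = 1682.0000
R_c = M/A = 1682.0000/174.0000 = 9.6667 mm
θ = 165° = 2.879793 rad
V = θ·R_c·A = 2.879793·9.6667·174.0000 = 4843.812 mm³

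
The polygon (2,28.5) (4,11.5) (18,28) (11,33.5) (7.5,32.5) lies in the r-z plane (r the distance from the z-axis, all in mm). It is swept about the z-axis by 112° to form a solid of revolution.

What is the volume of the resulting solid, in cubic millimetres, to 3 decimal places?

Volume = 3029.159 mm³

Profile (r,z), 5 vertices: (2,28.5) (4,11.5) (18,28) (11,33.5) (7.5,32.5)
edge 0: (2,28.5)→(4,11.5)  cross = 2·11.5 − 4·28.5 = -91.0000; (r_i+r_j)·cross = 6·-91.0000 = -546.0000
edge 1: (4,11.5)→(18,28)  cross = 4·28 − 18·11.5 = -95.0000; (r_i+r_j)·cross = 22·-95.0000 = -2090.0000
edge 2: (18,28)→(11,33.5)  cross = 18·33.5 − 11·28 = 295.0000; (r_i+r_j)·cross = 29·295.0000 = 8555.0000
edge 3: (11,33.5)→(7.5,32.5)  cross = 11·32.5 − 7.5·33.5 = 106.2500; (r_i+r_j)·cross = 18.5·106.2500 = 1965.6250
edge 4: (7.5,32.5)→(2,28.5)  cross = 7.5·28.5 − 2·32.5 = 148.7500; (r_i+r_j)·cross = 9.5·148.7500 = 1413.1250
Σcross = 364.0000 → A = |Σcross|/2 = 182.0000 mm²
Σ(r_i+r_j)·cross = 9297.7500 → first moment M = |Σ|/6 = 1549.6250
R_c = M/A = 1549.6250/182.0000 = 8.5144 mm
θ = 112° = 1.954769 rad
V = θ·R_c·A = 1.954769·8.5144·182.0000 = 3029.159 mm³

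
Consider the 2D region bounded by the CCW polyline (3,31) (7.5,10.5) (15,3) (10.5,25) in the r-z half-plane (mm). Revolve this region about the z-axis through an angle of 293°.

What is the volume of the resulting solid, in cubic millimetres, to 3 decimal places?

Profile (r,z), 4 vertices: (3,31) (7.5,10.5) (15,3) (10.5,25)
edge 0: (3,31)→(7.5,10.5)  cross = 3·10.5 − 7.5·31 = -201.0000; (r_i+r_j)·cross = 10.5·-201.0000 = -2110.5000
edge 1: (7.5,10.5)→(15,3)  cross = 7.5·3 − 15·10.5 = -135.0000; (r_i+r_j)·cross = 22.5·-135.0000 = -3037.5000
edge 2: (15,3)→(10.5,25)  cross = 15·25 − 10.5·3 = 343.5000; (r_i+r_j)·cross = 25.5·343.5000 = 8759.2500
edge 3: (10.5,25)→(3,31)  cross = 10.5·31 − 3·25 = 250.5000; (r_i+r_j)·cross = 13.5·250.5000 = 3381.7500
Σcross = 258.0000 → A = |Σcross|/2 = 129.0000 mm²
Σ(r_i+r_j)·cross = 6993.0000 → first moment M = |Σ|/6 = 1165.5000
R_c = M/A = 1165.5000/129.0000 = 9.0349 mm
θ = 293° = 5.113815 rad
V = θ·R_c·A = 5.113815·9.0349·129.0000 = 5960.151 mm³

Volume = 5960.151 mm³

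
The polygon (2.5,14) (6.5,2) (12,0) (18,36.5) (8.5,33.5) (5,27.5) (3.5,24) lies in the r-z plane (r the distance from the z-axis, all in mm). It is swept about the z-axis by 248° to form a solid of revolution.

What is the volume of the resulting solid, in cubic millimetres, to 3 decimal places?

Volume = 14940.341 mm³

Profile (r,z), 7 vertices: (2.5,14) (6.5,2) (12,0) (18,36.5) (8.5,33.5) (5,27.5) (3.5,24)
edge 0: (2.5,14)→(6.5,2)  cross = 2.5·2 − 6.5·14 = -86.0000; (r_i+r_j)·cross = 9·-86.0000 = -774.0000
edge 1: (6.5,2)→(12,0)  cross = 6.5·0 − 12·2 = -24.0000; (r_i+r_j)·cross = 18.5·-24.0000 = -444.0000
edge 2: (12,0)→(18,36.5)  cross = 12·36.5 − 18·0 = 438.0000; (r_i+r_j)·cross = 30·438.0000 = 13140.0000
edge 3: (18,36.5)→(8.5,33.5)  cross = 18·33.5 − 8.5·36.5 = 292.7500; (r_i+r_j)·cross = 26.5·292.7500 = 7757.8750
edge 4: (8.5,33.5)→(5,27.5)  cross = 8.5·27.5 − 5·33.5 = 66.2500; (r_i+r_j)·cross = 13.5·66.2500 = 894.3750
edge 5: (5,27.5)→(3.5,24)  cross = 5·24 − 3.5·27.5 = 23.7500; (r_i+r_j)·cross = 8.5·23.7500 = 201.8750
edge 6: (3.5,24)→(2.5,14)  cross = 3.5·14 − 2.5·24 = -11.0000; (r_i+r_j)·cross = 6·-11.0000 = -66.0000
Σcross = 699.7500 → A = |Σcross|/2 = 349.8750 mm²
Σ(r_i+r_j)·cross = 20710.1250 → first moment M = |Σ|/6 = 3451.6875
R_c = M/A = 3451.6875/349.8750 = 9.8655 mm
θ = 248° = 4.328417 rad
V = θ·R_c·A = 4.328417·9.8655·349.8750 = 14940.341 mm³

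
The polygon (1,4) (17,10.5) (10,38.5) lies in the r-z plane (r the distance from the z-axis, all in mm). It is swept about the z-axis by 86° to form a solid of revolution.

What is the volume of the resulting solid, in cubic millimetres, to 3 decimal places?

Profile (r,z), 3 vertices: (1,4) (17,10.5) (10,38.5)
edge 0: (1,4)→(17,10.5)  cross = 1·10.5 − 17·4 = -57.5000; (r_i+r_j)·cross = 18·-57.5000 = -1035.0000
edge 1: (17,10.5)→(10,38.5)  cross = 17·38.5 − 10·10.5 = 549.5000; (r_i+r_j)·cross = 27·549.5000 = 14836.5000
edge 2: (10,38.5)→(1,4)  cross = 10·4 − 1·38.5 = 1.5000; (r_i+r_j)·cross = 11·1.5000 = 16.5000
Σcross = 493.5000 → A = |Σcross|/2 = 246.7500 mm²
Σ(r_i+r_j)·cross = 13818.0000 → first moment M = |Σ|/6 = 2303.0000
R_c = M/A = 2303.0000/246.7500 = 9.3333 mm
θ = 86° = 1.500983 rad
V = θ·R_c·A = 1.500983·9.3333·246.7500 = 3456.764 mm³

Volume = 3456.764 mm³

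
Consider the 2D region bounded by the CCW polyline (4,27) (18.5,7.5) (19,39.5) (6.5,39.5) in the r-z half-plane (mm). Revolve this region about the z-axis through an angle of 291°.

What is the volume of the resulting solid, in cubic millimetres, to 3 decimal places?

Volume = 20544.183 mm³

Profile (r,z), 4 vertices: (4,27) (18.5,7.5) (19,39.5) (6.5,39.5)
edge 0: (4,27)→(18.5,7.5)  cross = 4·7.5 − 18.5·27 = -469.5000; (r_i+r_j)·cross = 22.5·-469.5000 = -10563.7500
edge 1: (18.5,7.5)→(19,39.5)  cross = 18.5·39.5 − 19·7.5 = 588.2500; (r_i+r_j)·cross = 37.5·588.2500 = 22059.3750
edge 2: (19,39.5)→(6.5,39.5)  cross = 19·39.5 − 6.5·39.5 = 493.7500; (r_i+r_j)·cross = 25.5·493.7500 = 12590.6250
edge 3: (6.5,39.5)→(4,27)  cross = 6.5·27 − 4·39.5 = 17.5000; (r_i+r_j)·cross = 10.5·17.5000 = 183.7500
Σcross = 630.0000 → A = |Σcross|/2 = 315.0000 mm²
Σ(r_i+r_j)·cross = 24270.0000 → first moment M = |Σ|/6 = 4045.0000
R_c = M/A = 4045.0000/315.0000 = 12.8413 mm
θ = 291° = 5.078908 rad
V = θ·R_c·A = 5.078908·12.8413·315.0000 = 20544.183 mm³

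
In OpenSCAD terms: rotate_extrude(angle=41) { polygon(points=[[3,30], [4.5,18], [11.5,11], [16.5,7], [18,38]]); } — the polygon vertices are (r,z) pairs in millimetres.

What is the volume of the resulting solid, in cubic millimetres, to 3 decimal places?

Volume = 2418.081 mm³

Profile (r,z), 5 vertices: (3,30) (4.5,18) (11.5,11) (16.5,7) (18,38)
edge 0: (3,30)→(4.5,18)  cross = 3·18 − 4.5·30 = -81.0000; (r_i+r_j)·cross = 7.5·-81.0000 = -607.5000
edge 1: (4.5,18)→(11.5,11)  cross = 4.5·11 − 11.5·18 = -157.5000; (r_i+r_j)·cross = 16·-157.5000 = -2520.0000
edge 2: (11.5,11)→(16.5,7)  cross = 11.5·7 − 16.5·11 = -101.0000; (r_i+r_j)·cross = 28·-101.0000 = -2828.0000
edge 3: (16.5,7)→(18,38)  cross = 16.5·38 − 18·7 = 501.0000; (r_i+r_j)·cross = 34.5·501.0000 = 17284.5000
edge 4: (18,38)→(3,30)  cross = 18·30 − 3·38 = 426.0000; (r_i+r_j)·cross = 21·426.0000 = 8946.0000
Σcross = 587.5000 → A = |Σcross|/2 = 293.7500 mm²
Σ(r_i+r_j)·cross = 20275.0000 → first moment M = |Σ|/6 = 3379.1667
R_c = M/A = 3379.1667/293.7500 = 11.5035 mm
θ = 41° = 0.715585 rad
V = θ·R_c·A = 0.715585·11.5035·293.7500 = 2418.081 mm³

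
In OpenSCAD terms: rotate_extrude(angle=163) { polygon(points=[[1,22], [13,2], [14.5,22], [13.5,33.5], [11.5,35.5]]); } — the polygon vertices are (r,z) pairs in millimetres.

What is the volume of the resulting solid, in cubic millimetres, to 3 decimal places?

Volume = 6375.035 mm³

Profile (r,z), 5 vertices: (1,22) (13,2) (14.5,22) (13.5,33.5) (11.5,35.5)
edge 0: (1,22)→(13,2)  cross = 1·2 − 13·22 = -284.0000; (r_i+r_j)·cross = 14·-284.0000 = -3976.0000
edge 1: (13,2)→(14.5,22)  cross = 13·22 − 14.5·2 = 257.0000; (r_i+r_j)·cross = 27.5·257.0000 = 7067.5000
edge 2: (14.5,22)→(13.5,33.5)  cross = 14.5·33.5 − 13.5·22 = 188.7500; (r_i+r_j)·cross = 28·188.7500 = 5285.0000
edge 3: (13.5,33.5)→(11.5,35.5)  cross = 13.5·35.5 − 11.5·33.5 = 94.0000; (r_i+r_j)·cross = 25·94.0000 = 2350.0000
edge 4: (11.5,35.5)→(1,22)  cross = 11.5·22 − 1·35.5 = 217.5000; (r_i+r_j)·cross = 12.5·217.5000 = 2718.7500
Σcross = 473.2500 → A = |Σcross|/2 = 236.6250 mm²
Σ(r_i+r_j)·cross = 13445.2500 → first moment M = |Σ|/6 = 2240.8750
R_c = M/A = 2240.8750/236.6250 = 9.4702 mm
θ = 163° = 2.844887 rad
V = θ·R_c·A = 2.844887·9.4702·236.6250 = 6375.035 mm³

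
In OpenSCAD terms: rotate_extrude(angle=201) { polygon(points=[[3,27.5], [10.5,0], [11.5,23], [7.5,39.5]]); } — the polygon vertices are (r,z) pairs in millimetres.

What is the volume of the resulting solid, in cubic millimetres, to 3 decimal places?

Profile (r,z), 4 vertices: (3,27.5) (10.5,0) (11.5,23) (7.5,39.5)
edge 0: (3,27.5)→(10.5,0)  cross = 3·0 − 10.5·27.5 = -288.7500; (r_i+r_j)·cross = 13.5·-288.7500 = -3898.1250
edge 1: (10.5,0)→(11.5,23)  cross = 10.5·23 − 11.5·0 = 241.5000; (r_i+r_j)·cross = 22·241.5000 = 5313.0000
edge 2: (11.5,23)→(7.5,39.5)  cross = 11.5·39.5 − 7.5·23 = 281.7500; (r_i+r_j)·cross = 19·281.7500 = 5353.2500
edge 3: (7.5,39.5)→(3,27.5)  cross = 7.5·27.5 − 3·39.5 = 87.7500; (r_i+r_j)·cross = 10.5·87.7500 = 921.3750
Σcross = 322.2500 → A = |Σcross|/2 = 161.1250 mm²
Σ(r_i+r_j)·cross = 7689.5000 → first moment M = |Σ|/6 = 1281.5833
R_c = M/A = 1281.5833/161.1250 = 7.9540 mm
θ = 201° = 3.508112 rad
V = θ·R_c·A = 3.508112·7.9540·161.1250 = 4495.938 mm³

Volume = 4495.938 mm³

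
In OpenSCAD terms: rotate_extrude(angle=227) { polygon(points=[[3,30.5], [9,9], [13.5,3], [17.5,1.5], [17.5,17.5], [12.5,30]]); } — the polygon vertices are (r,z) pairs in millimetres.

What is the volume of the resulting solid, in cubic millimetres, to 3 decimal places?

Profile (r,z), 6 vertices: (3,30.5) (9,9) (13.5,3) (17.5,1.5) (17.5,17.5) (12.5,30)
edge 0: (3,30.5)→(9,9)  cross = 3·9 − 9·30.5 = -247.5000; (r_i+r_j)·cross = 12·-247.5000 = -2970.0000
edge 1: (9,9)→(13.5,3)  cross = 9·3 − 13.5·9 = -94.5000; (r_i+r_j)·cross = 22.5·-94.5000 = -2126.2500
edge 2: (13.5,3)→(17.5,1.5)  cross = 13.5·1.5 − 17.5·3 = -32.2500; (r_i+r_j)·cross = 31·-32.2500 = -999.7500
edge 3: (17.5,1.5)→(17.5,17.5)  cross = 17.5·17.5 − 17.5·1.5 = 280.0000; (r_i+r_j)·cross = 35·280.0000 = 9800.0000
edge 4: (17.5,17.5)→(12.5,30)  cross = 17.5·30 − 12.5·17.5 = 306.2500; (r_i+r_j)·cross = 30·306.2500 = 9187.5000
edge 5: (12.5,30)→(3,30.5)  cross = 12.5·30.5 − 3·30 = 291.2500; (r_i+r_j)·cross = 15.5·291.2500 = 4514.3750
Σcross = 503.2500 → A = |Σcross|/2 = 251.6250 mm²
Σ(r_i+r_j)·cross = 17405.8750 → first moment M = |Σ|/6 = 2900.9792
R_c = M/A = 2900.9792/251.6250 = 11.5290 mm
θ = 227° = 3.961897 rad
V = θ·R_c·A = 3.961897·11.5290·251.6250 = 11493.382 mm³

Volume = 11493.382 mm³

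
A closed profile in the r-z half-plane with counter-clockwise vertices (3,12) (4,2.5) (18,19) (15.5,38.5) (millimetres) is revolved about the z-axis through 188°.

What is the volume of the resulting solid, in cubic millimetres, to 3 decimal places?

Volume = 8231.758 mm³

Profile (r,z), 4 vertices: (3,12) (4,2.5) (18,19) (15.5,38.5)
edge 0: (3,12)→(4,2.5)  cross = 3·2.5 − 4·12 = -40.5000; (r_i+r_j)·cross = 7·-40.5000 = -283.5000
edge 1: (4,2.5)→(18,19)  cross = 4·19 − 18·2.5 = 31.0000; (r_i+r_j)·cross = 22·31.0000 = 682.0000
edge 2: (18,19)→(15.5,38.5)  cross = 18·38.5 − 15.5·19 = 398.5000; (r_i+r_j)·cross = 33.5·398.5000 = 13349.7500
edge 3: (15.5,38.5)→(3,12)  cross = 15.5·12 − 3·38.5 = 70.5000; (r_i+r_j)·cross = 18.5·70.5000 = 1304.2500
Σcross = 459.5000 → A = |Σcross|/2 = 229.7500 mm²
Σ(r_i+r_j)·cross = 15052.5000 → first moment M = |Σ|/6 = 2508.7500
R_c = M/A = 2508.7500/229.7500 = 10.9195 mm
θ = 188° = 3.281219 rad
V = θ·R_c·A = 3.281219·10.9195·229.7500 = 8231.758 mm³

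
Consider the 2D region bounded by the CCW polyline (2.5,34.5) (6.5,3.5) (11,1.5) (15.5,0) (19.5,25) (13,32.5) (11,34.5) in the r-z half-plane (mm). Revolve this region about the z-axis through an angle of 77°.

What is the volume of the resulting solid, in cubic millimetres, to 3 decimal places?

Volume = 5976.115 mm³

Profile (r,z), 7 vertices: (2.5,34.5) (6.5,3.5) (11,1.5) (15.5,0) (19.5,25) (13,32.5) (11,34.5)
edge 0: (2.5,34.5)→(6.5,3.5)  cross = 2.5·3.5 − 6.5·34.5 = -215.5000; (r_i+r_j)·cross = 9·-215.5000 = -1939.5000
edge 1: (6.5,3.5)→(11,1.5)  cross = 6.5·1.5 − 11·3.5 = -28.7500; (r_i+r_j)·cross = 17.5·-28.7500 = -503.1250
edge 2: (11,1.5)→(15.5,0)  cross = 11·0 − 15.5·1.5 = -23.2500; (r_i+r_j)·cross = 26.5·-23.2500 = -616.1250
edge 3: (15.5,0)→(19.5,25)  cross = 15.5·25 − 19.5·0 = 387.5000; (r_i+r_j)·cross = 35·387.5000 = 13562.5000
edge 4: (19.5,25)→(13,32.5)  cross = 19.5·32.5 − 13·25 = 308.7500; (r_i+r_j)·cross = 32.5·308.7500 = 10034.3750
edge 5: (13,32.5)→(11,34.5)  cross = 13·34.5 − 11·32.5 = 91.0000; (r_i+r_j)·cross = 24·91.0000 = 2184.0000
edge 6: (11,34.5)→(2.5,34.5)  cross = 11·34.5 − 2.5·34.5 = 293.2500; (r_i+r_j)·cross = 13.5·293.2500 = 3958.8750
Σcross = 813.0000 → A = |Σcross|/2 = 406.5000 mm²
Σ(r_i+r_j)·cross = 26681.0000 → first moment M = |Σ|/6 = 4446.8333
R_c = M/A = 4446.8333/406.5000 = 10.9393 mm
θ = 77° = 1.343904 rad
V = θ·R_c·A = 1.343904·10.9393·406.5000 = 5976.115 mm³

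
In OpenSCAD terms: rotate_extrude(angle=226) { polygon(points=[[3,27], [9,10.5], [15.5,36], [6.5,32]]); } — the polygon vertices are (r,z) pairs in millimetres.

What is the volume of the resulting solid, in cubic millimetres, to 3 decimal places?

Volume = 5214.473 mm³

Profile (r,z), 4 vertices: (3,27) (9,10.5) (15.5,36) (6.5,32)
edge 0: (3,27)→(9,10.5)  cross = 3·10.5 − 9·27 = -211.5000; (r_i+r_j)·cross = 12·-211.5000 = -2538.0000
edge 1: (9,10.5)→(15.5,36)  cross = 9·36 − 15.5·10.5 = 161.2500; (r_i+r_j)·cross = 24.5·161.2500 = 3950.6250
edge 2: (15.5,36)→(6.5,32)  cross = 15.5·32 − 6.5·36 = 262.0000; (r_i+r_j)·cross = 22·262.0000 = 5764.0000
edge 3: (6.5,32)→(3,27)  cross = 6.5·27 − 3·32 = 79.5000; (r_i+r_j)·cross = 9.5·79.5000 = 755.2500
Σcross = 291.2500 → A = |Σcross|/2 = 145.6250 mm²
Σ(r_i+r_j)·cross = 7931.8750 → first moment M = |Σ|/6 = 1321.9792
R_c = M/A = 1321.9792/145.6250 = 9.0780 mm
θ = 226° = 3.944444 rad
V = θ·R_c·A = 3.944444·9.0780·145.6250 = 5214.473 mm³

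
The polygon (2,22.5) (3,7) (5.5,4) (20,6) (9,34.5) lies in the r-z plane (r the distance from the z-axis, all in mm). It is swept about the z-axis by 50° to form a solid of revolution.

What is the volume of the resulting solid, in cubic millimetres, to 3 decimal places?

Volume = 2650.173 mm³

Profile (r,z), 5 vertices: (2,22.5) (3,7) (5.5,4) (20,6) (9,34.5)
edge 0: (2,22.5)→(3,7)  cross = 2·7 − 3·22.5 = -53.5000; (r_i+r_j)·cross = 5·-53.5000 = -267.5000
edge 1: (3,7)→(5.5,4)  cross = 3·4 − 5.5·7 = -26.5000; (r_i+r_j)·cross = 8.5·-26.5000 = -225.2500
edge 2: (5.5,4)→(20,6)  cross = 5.5·6 − 20·4 = -47.0000; (r_i+r_j)·cross = 25.5·-47.0000 = -1198.5000
edge 3: (20,6)→(9,34.5)  cross = 20·34.5 − 9·6 = 636.0000; (r_i+r_j)·cross = 29·636.0000 = 18444.0000
edge 4: (9,34.5)→(2,22.5)  cross = 9·22.5 − 2·34.5 = 133.5000; (r_i+r_j)·cross = 11·133.5000 = 1468.5000
Σcross = 642.5000 → A = |Σcross|/2 = 321.2500 mm²
Σ(r_i+r_j)·cross = 18221.2500 → first moment M = |Σ|/6 = 3036.8750
R_c = M/A = 3036.8750/321.2500 = 9.4533 mm
θ = 50° = 0.872665 rad
V = θ·R_c·A = 0.872665·9.4533·321.2500 = 2650.173 mm³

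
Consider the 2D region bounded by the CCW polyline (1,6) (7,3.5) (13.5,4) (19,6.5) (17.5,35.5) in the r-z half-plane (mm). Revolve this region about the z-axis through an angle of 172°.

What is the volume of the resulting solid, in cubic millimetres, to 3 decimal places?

Profile (r,z), 5 vertices: (1,6) (7,3.5) (13.5,4) (19,6.5) (17.5,35.5)
edge 0: (1,6)→(7,3.5)  cross = 1·3.5 − 7·6 = -38.5000; (r_i+r_j)·cross = 8·-38.5000 = -308.0000
edge 1: (7,3.5)→(13.5,4)  cross = 7·4 − 13.5·3.5 = -19.2500; (r_i+r_j)·cross = 20.5·-19.2500 = -394.6250
edge 2: (13.5,4)→(19,6.5)  cross = 13.5·6.5 − 19·4 = 11.7500; (r_i+r_j)·cross = 32.5·11.7500 = 381.8750
edge 3: (19,6.5)→(17.5,35.5)  cross = 19·35.5 − 17.5·6.5 = 560.7500; (r_i+r_j)·cross = 36.5·560.7500 = 20467.3750
edge 4: (17.5,35.5)→(1,6)  cross = 17.5·6 − 1·35.5 = 69.5000; (r_i+r_j)·cross = 18.5·69.5000 = 1285.7500
Σcross = 584.2500 → A = |Σcross|/2 = 292.1250 mm²
Σ(r_i+r_j)·cross = 21432.3750 → first moment M = |Σ|/6 = 3572.0625
R_c = M/A = 3572.0625/292.1250 = 12.2279 mm
θ = 172° = 3.001966 rad
V = θ·R_c·A = 3.001966·12.2279·292.1250 = 10723.211 mm³

Volume = 10723.211 mm³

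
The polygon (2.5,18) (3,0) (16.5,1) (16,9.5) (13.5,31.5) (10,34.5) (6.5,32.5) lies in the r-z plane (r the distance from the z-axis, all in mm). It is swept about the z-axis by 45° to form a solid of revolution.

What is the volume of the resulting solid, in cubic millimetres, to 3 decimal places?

Profile (r,z), 7 vertices: (2.5,18) (3,0) (16.5,1) (16,9.5) (13.5,31.5) (10,34.5) (6.5,32.5)
edge 0: (2.5,18)→(3,0)  cross = 2.5·0 − 3·18 = -54.0000; (r_i+r_j)·cross = 5.5·-54.0000 = -297.0000
edge 1: (3,0)→(16.5,1)  cross = 3·1 − 16.5·0 = 3.0000; (r_i+r_j)·cross = 19.5·3.0000 = 58.5000
edge 2: (16.5,1)→(16,9.5)  cross = 16.5·9.5 − 16·1 = 140.7500; (r_i+r_j)·cross = 32.5·140.7500 = 4574.3750
edge 3: (16,9.5)→(13.5,31.5)  cross = 16·31.5 − 13.5·9.5 = 375.7500; (r_i+r_j)·cross = 29.5·375.7500 = 11084.6250
edge 4: (13.5,31.5)→(10,34.5)  cross = 13.5·34.5 − 10·31.5 = 150.7500; (r_i+r_j)·cross = 23.5·150.7500 = 3542.6250
edge 5: (10,34.5)→(6.5,32.5)  cross = 10·32.5 − 6.5·34.5 = 100.7500; (r_i+r_j)·cross = 16.5·100.7500 = 1662.3750
edge 6: (6.5,32.5)→(2.5,18)  cross = 6.5·18 − 2.5·32.5 = 35.7500; (r_i+r_j)·cross = 9·35.7500 = 321.7500
Σcross = 752.7500 → A = |Σcross|/2 = 376.3750 mm²
Σ(r_i+r_j)·cross = 20947.2500 → first moment M = |Σ|/6 = 3491.2083
R_c = M/A = 3491.2083/376.3750 = 9.2759 mm
θ = 45° = 0.785398 rad
V = θ·R_c·A = 0.785398·9.2759·376.3750 = 2741.989 mm³

Volume = 2741.989 mm³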